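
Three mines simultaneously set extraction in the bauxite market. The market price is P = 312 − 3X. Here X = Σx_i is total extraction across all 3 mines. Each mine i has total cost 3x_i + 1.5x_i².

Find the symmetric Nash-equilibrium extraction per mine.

A representative mine's profit is π_i = x_i(312 − 3X) − 3x_i − 1.5x_i², with X = x_i + Σ_{j≠i} x_j.
First-order condition: 309 − 9x_i − 3Σ_{j≠i} x_j = 0.
Imposing symmetry (x_j = x for all j) turns Σ_{j≠i} x_j into 2x, so 309 = 15x and x = 20.6.

20.6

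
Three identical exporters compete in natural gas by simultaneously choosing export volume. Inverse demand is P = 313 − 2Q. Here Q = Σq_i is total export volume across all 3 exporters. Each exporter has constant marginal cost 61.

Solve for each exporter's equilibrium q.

A representative exporter's profit is π_i = q_i(313 − 2Q) − 61q_i, with Q = q_i + Σ_{j≠i} q_j.
First-order condition: 252 − 4q_i − 2Σ_{j≠i} q_j = 0.
With identical exporters, set every q_j = q: then 252 − 4q − 4q = 0, i.e. q = 252/8 = 31.5.

31.5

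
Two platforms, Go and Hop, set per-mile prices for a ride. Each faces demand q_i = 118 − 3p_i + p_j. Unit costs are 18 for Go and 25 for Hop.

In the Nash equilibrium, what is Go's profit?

867

Go's profit: π = (p_{Go} − 18)(118 − 3p_{Go} + p_{Hop}).
∂π/∂p_{Go} = 172 − 6p_{Go} + p_{Hop} = 0 ⇒ p_{Go} = 86/3 + (1/6)p_{Hop}.
Similarly p_{Hop} = 193/6 + (1/6)p_{Go}.
Solving the two reaction functions simultaneously: (1 − (1/6)(1/6))p_{Go} = 86/3 + (1/6)·(193/6), so (35/36)p_{Go} = 1225/36 and p_{Go} = 35.
Then p_{Hop} = 193/6 + (1/6)·35 = 38.
q_{Go} = 118 − 3·35 + 38 = 51.
Profit = (35 − 18)·51 = 867.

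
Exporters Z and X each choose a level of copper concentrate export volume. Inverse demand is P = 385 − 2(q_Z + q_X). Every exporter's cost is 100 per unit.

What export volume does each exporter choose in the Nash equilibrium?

47.5

Exporter Z's profit: π = q_Z(385 − 2(q_Z + q_X)) − 100q_Z.
∂π/∂q_Z = 285 − 4q_Z − 2q_X = 0, so q_Z = 71.25 − 0.5q_X.
The game is symmetric, so in equilibrium q_X = q_Z: the reaction function gives 1.5q_Z = 71.25, hence q_Z = 47.5.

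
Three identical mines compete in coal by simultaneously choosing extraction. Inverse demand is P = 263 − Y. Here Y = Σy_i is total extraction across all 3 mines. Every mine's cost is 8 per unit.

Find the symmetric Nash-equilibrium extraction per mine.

A representative mine's profit is π_i = y_i(263 − Y) − 8y_i, with Y = y_i + Σ_{j≠i} y_j.
First-order condition: 255 − 2y_i − Σ_{j≠i} y_j = 0.
Imposing symmetry (y_j = y for all j) turns Σ_{j≠i} y_j into 2y, so 255 = 4y and y = 63.75.

63.75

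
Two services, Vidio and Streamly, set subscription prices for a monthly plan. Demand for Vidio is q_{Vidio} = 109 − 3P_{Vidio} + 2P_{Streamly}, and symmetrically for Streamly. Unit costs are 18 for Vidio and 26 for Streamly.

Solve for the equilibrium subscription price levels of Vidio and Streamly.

Vidio's profit: π = (P_{Vidio} − 18)(109 − 3P_{Vidio} + 2P_{Streamly}).
∂π/∂P_{Vidio} = 163 − 6P_{Vidio} + 2P_{Streamly} = 0 ⇒ P_{Vidio} = 163/6 + (1/3)P_{Streamly}.
Similarly P_{Streamly} = 187/6 + (1/3)P_{Vidio}.
Plugging P_{Streamly} into Vidio's best response: P_{Vidio} = 163/6 + (1/3)(187/6 + (1/3)P_{Vidio}) ⇒ (8/9)P_{Vidio} = 338/9, so P_{Vidio} = 42.25.
Then P_{Streamly} = 187/6 + (1/3)·42.25 = 45.25.

42.25, 45.25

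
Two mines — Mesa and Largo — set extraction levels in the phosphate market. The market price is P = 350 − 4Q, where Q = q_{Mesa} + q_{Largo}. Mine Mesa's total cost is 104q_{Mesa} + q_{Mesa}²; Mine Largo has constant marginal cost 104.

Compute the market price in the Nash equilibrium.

196.25

Mine Mesa's profit: π = q_{Mesa}(350 − 4(q_{Mesa} + q_{Largo})) − 104q_{Mesa} − q_{Mesa}².
∂π/∂q_{Mesa} = 246 − 10q_{Mesa} − 4q_{Largo} = 0, so q_{Mesa} = 24.6 − 0.4q_{Largo}.
For Largo: ∂π/∂q_{Largo} = 246 − 8q_{Largo} − 4q_{Mesa} = 0 ⇒ q_{Largo} = 30.75 − 0.5q_{Mesa}.
Substituting the second reaction function into the first: q_{Mesa} = 24.6 − 0.4(30.75 − 0.5q_{Mesa}), which gives 0.8q_{Mesa} = 12.3 ⇒ q_{Mesa} = 15.375.
Then q_{Largo} = 30.75 − 0.5·15.375 = 23.0625.
Equilibrium price: P = 350 − 4·38.4375 = 196.25.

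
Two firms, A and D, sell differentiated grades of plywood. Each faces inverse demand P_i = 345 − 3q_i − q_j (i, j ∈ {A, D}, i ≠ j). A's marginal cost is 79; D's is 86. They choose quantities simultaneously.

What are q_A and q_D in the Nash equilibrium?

38.2, 36.8

Firm A's profit: π = q_A(345 − 3q_A − q_D) − 79q_A.
∂π/∂q_A = 266 − 6q_A − q_D = 0 ⇒ q_A = 133/3 − (1/6)q_D.
Similarly q_D = 259/6 − (1/6)q_A.
Plugging q_D into A's best response: q_A = 133/3 − (1/6)(259/6 − (1/6)q_A) ⇒ (35/36)q_A = 1337/36, so q_A = 38.2.
Then q_D = 259/6 − (1/6)·38.2 = 36.8.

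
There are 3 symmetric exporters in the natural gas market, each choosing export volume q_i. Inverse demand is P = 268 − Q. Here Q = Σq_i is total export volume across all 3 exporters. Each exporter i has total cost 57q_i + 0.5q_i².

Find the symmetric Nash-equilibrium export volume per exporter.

A representative exporter's profit is π_i = q_i(268 − Q) − 57q_i − 0.5q_i², with Q = q_i + Σ_{j≠i} q_j.
First-order condition: 211 − 3q_i − Σ_{j≠i} q_j = 0.
In a symmetric equilibrium every exporter chooses the same q, so Σ_{j≠i} q_j = 2q. The condition becomes 211 − 5q = 0, giving q = 211/5 = 42.2.

42.2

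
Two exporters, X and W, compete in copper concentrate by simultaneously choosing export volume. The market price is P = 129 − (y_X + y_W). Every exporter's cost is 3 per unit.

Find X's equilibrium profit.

1764

Exporter X's profit: π = y_X(129 − (y_X + y_W)) − 3y_X.
∂π/∂y_X = 126 − 2y_X − y_W = 0, so y_X = 63 − 0.5y_W.
Setting y_X = y_W in the reaction function: y_X = 63 − 0.5y_X, so y_X = 63 / 1.5 = 42.
Price P = 129 − 84 = 45.
X's profit: (45 − 3)·42 = 1764.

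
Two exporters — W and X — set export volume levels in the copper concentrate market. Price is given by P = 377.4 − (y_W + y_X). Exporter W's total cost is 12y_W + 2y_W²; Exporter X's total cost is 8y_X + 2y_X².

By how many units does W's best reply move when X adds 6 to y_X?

-1

Exporter W's profit: π = y_W(377.4 − (y_W + y_X)) − 12y_W − 2y_W².
∂π/∂y_W = 365.4 − 6y_W − y_X = 0, so y_W = 60.9 − (1/6)y_X.
The reaction-function slope is −1/6, so a 6-unit rise in y_X moves y_W by −1/6 × 6 = −1. W's best response falls — the actions are strategic substitutes.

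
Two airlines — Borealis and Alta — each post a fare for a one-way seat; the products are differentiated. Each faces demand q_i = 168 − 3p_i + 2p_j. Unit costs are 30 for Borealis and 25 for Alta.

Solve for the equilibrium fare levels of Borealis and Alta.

63.5625, 61.6875

Borealis's profit: π = (p_{Borealis} − 30)(168 − 3p_{Borealis} + 2p_{Alta}).
∂π/∂p_{Borealis} = 258 − 6p_{Borealis} + 2p_{Alta} = 0 ⇒ p_{Borealis} = 43 + (1/3)p_{Alta}.
Similarly p_{Alta} = 40.5 + (1/3)p_{Borealis}.
Substituting the second reaction function into the first: p_{Borealis} = 43 + (1/3)(40.5 + (1/3)p_{Borealis}), which gives (8/9)p_{Borealis} = 56.5 ⇒ p_{Borealis} = 63.5625.
Then p_{Alta} = 40.5 + (1/3)·63.5625 = 61.6875.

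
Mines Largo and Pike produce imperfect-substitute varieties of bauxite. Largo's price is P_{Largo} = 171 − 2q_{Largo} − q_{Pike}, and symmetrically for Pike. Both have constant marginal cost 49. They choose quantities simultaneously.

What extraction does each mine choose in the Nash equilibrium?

Mine Largo's profit: π = q_{Largo}(171 − 2q_{Largo} − q_{Pike}) − 49q_{Largo}.
∂π/∂q_{Largo} = 122 − 4q_{Largo} − q_{Pike} = 0 ⇒ q_{Largo} = 30.5 − 0.25q_{Pike}.
By symmetry q_{Pike} = q_{Largo}; substituting into the reaction function, 1.25q_{Largo} = 30.5 and q_{Largo} = 24.4.

24.4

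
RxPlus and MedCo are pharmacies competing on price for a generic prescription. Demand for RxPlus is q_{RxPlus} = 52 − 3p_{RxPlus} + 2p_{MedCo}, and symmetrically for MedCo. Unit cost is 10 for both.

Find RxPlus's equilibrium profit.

RxPlus's profit: π = (p_{RxPlus} − 10)(52 − 3p_{RxPlus} + 2p_{MedCo}).
∂π/∂p_{RxPlus} = 82 − 6p_{RxPlus} + 2p_{MedCo} = 0 ⇒ p_{RxPlus} = 41/3 + (1/3)p_{MedCo}.
By symmetry p_{MedCo} = p_{RxPlus}; substituting into the reaction function, (2/3)p_{RxPlus} = 41/3 and p_{RxPlus} = 20.5.
q_{RxPlus} = 52 − 3·20.5 + 2·20.5 = 31.5.
Profit = (20.5 − 10)·31.5 = 330.75.

330.75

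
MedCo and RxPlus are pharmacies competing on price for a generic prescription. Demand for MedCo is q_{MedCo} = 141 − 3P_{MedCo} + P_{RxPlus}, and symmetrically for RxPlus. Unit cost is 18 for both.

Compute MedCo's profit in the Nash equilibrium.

1323

MedCo's profit: π = (P_{MedCo} − 18)(141 − 3P_{MedCo} + P_{RxPlus}).
∂π/∂P_{MedCo} = 195 − 6P_{MedCo} + P_{RxPlus} = 0 ⇒ P_{MedCo} = 32.5 + (1/6)P_{RxPlus}.
The game is symmetric, so in equilibrium P_{RxPlus} = P_{MedCo}: the reaction function gives (5/6)P_{MedCo} = 32.5, hence P_{MedCo} = 39.
q_{MedCo} = 141 − 3·39 + 39 = 63.
Profit = (39 − 18)·63 = 1323.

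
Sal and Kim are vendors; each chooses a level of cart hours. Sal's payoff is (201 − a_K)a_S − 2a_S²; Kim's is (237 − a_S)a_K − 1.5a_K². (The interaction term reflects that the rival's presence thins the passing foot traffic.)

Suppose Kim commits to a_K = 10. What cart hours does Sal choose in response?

47.75

Expanding Sal's payoff: 201a_S − a_Ka_S − 2a_S².
∂π/∂a_S = 201 − a_K − 4a_S = 0, so a_S = 50.25 − 0.25a_K.
At a_K = 10: a_S = 50.25 − 0.25·10 = 47.75.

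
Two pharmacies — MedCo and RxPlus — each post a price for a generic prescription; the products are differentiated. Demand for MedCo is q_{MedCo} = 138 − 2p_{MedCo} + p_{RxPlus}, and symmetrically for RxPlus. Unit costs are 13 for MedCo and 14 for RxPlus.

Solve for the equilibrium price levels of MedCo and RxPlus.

MedCo's profit: π = (p_{MedCo} − 13)(138 − 2p_{MedCo} + p_{RxPlus}).
∂π/∂p_{MedCo} = 164 − 4p_{MedCo} + p_{RxPlus} = 0 ⇒ p_{MedCo} = 41 + 0.25p_{RxPlus}.
Similarly p_{RxPlus} = 41.5 + 0.25p_{MedCo}.
Substituting the second reaction function into the first: p_{MedCo} = 41 + 0.25(41.5 + 0.25p_{MedCo}), which gives 0.9375p_{MedCo} = 51.375 ⇒ p_{MedCo} = 54.8.
Then p_{RxPlus} = 41.5 + 0.25·54.8 = 55.2.

54.8, 55.2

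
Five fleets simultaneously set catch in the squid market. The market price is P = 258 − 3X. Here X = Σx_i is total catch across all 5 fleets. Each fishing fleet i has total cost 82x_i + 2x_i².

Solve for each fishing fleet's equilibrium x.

8

A representative fishing fleet's profit is π_i = x_i(258 − 3X) − 82x_i − 2x_i², with X = x_i + Σ_{j≠i} x_j.
First-order condition: 176 − 10x_i − 3Σ_{j≠i} x_j = 0.
In a symmetric equilibrium every fishing fleet chooses the same x, so Σ_{j≠i} x_j = 4x. The condition becomes 176 − 22x = 0, giving x = 176/22 = 8.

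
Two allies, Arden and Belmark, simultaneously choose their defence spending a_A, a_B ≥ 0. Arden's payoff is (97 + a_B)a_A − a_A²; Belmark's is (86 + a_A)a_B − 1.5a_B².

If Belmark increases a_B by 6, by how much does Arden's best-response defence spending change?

Expanding Arden's payoff: 97a_A + a_Ba_A − a_A².
∂π/∂a_A = 97 + a_B − 2a_A = 0, so a_A = 48.5 + 0.5a_B.
The reaction-function slope is 0.5, so a 6-unit rise in a_B moves a_A by 0.5 × 6 = 3. Arden's best response rises — the actions are strategic complements.

3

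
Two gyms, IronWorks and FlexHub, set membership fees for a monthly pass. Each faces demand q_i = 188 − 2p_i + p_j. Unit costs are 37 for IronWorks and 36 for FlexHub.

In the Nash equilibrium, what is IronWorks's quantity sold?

100.4

IronWorks's profit: π = (p_{IronWorks} − 37)(188 − 2p_{IronWorks} + p_{FlexHub}).
∂π/∂p_{IronWorks} = 262 − 4p_{IronWorks} + p_{FlexHub} = 0 ⇒ p_{IronWorks} = 65.5 + 0.25p_{FlexHub}.
Similarly p_{FlexHub} = 65 + 0.25p_{IronWorks}.
Substituting the second reaction function into the first: p_{IronWorks} = 65.5 + 0.25(65 + 0.25p_{IronWorks}), which gives 0.9375p_{IronWorks} = 81.75 ⇒ p_{IronWorks} = 87.2.
Then p_{FlexHub} = 65 + 0.25·87.2 = 86.8.
q_{IronWorks} = 188 − 2·87.2 + 86.8 = 100.4.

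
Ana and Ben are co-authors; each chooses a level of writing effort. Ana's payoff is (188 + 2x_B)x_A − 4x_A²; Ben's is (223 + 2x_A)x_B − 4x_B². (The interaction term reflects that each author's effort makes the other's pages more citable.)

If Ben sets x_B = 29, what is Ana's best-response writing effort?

Expanding Ana's payoff: 188x_A + 2x_Bx_A − 4x_A².
∂π/∂x_A = 188 + 2x_B − 8x_A = 0, so x_A = 23.5 + 0.25x_B.
At x_B = 29: x_A = 23.5 + 0.25·29 = 30.75.

30.75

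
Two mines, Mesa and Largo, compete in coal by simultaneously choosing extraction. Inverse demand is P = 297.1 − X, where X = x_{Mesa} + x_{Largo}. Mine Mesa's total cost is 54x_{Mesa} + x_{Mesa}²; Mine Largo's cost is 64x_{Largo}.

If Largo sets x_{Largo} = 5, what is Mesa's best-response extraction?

Mine Mesa's profit: π = x_{Mesa}(297.1 − (x_{Mesa} + x_{Largo})) − 54x_{Mesa} − x_{Mesa}².
∂π/∂x_{Mesa} = 243.1 − 4x_{Mesa} − x_{Largo} = 0, so x_{Mesa} = 60.775 − 0.25x_{Largo}.
At x_{Largo} = 5: x_{Mesa} = 60.775 − 0.25·5 = 59.525.

59.525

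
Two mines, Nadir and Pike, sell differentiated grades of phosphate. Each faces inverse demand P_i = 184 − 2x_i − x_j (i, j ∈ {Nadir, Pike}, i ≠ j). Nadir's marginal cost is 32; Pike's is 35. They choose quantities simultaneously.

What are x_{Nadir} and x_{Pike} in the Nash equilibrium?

Mine Nadir's profit: π = x_{Nadir}(184 − 2x_{Nadir} − x_{Pike}) − 32x_{Nadir}.
∂π/∂x_{Nadir} = 152 − 4x_{Nadir} − x_{Pike} = 0 ⇒ x_{Nadir} = 38 − 0.25x_{Pike}.
Similarly x_{Pike} = 37.25 − 0.25x_{Nadir}.
Solving the two reaction functions simultaneously: (1 − (−0.25)(−0.25))x_{Nadir} = 38 − 0.25·37.25, so 0.9375x_{Nadir} = 28.6875 and x_{Nadir} = 30.6.
Then x_{Pike} = 37.25 − 0.25·30.6 = 29.6.

30.6, 29.6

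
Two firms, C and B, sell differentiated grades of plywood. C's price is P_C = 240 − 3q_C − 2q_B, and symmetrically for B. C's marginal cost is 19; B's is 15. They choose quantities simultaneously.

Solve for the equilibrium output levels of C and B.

Firm C's profit: π = q_C(240 − 3q_C − 2q_B) − 19q_C.
∂π/∂q_C = 221 − 6q_C − 2q_B = 0 ⇒ q_C = 221/6 − (1/3)q_B.
Similarly q_B = 37.5 − (1/3)q_C.
Substituting the second reaction function into the first: q_C = 221/6 − (1/3)(37.5 − (1/3)q_C), which gives (8/9)q_C = 73/3 ⇒ q_C = 27.375.
Then q_B = 37.5 − (1/3)·27.375 = 28.375.

27.375, 28.375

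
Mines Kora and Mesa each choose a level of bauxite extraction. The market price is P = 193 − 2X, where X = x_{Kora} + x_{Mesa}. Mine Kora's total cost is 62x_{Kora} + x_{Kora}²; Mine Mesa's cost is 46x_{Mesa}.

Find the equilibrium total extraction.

42.5

Mine Kora's profit: π = x_{Kora}(193 − 2(x_{Kora} + x_{Mesa})) − 62x_{Kora} − x_{Kora}².
∂π/∂x_{Kora} = 131 − 6x_{Kora} − 2x_{Mesa} = 0, so x_{Kora} = 131/6 − (1/3)x_{Mesa}.
For Mesa: ∂π/∂x_{Mesa} = 147 − 4x_{Mesa} − 2x_{Kora} = 0 ⇒ x_{Mesa} = 36.75 − 0.5x_{Kora}.
Substituting the second reaction function into the first: x_{Kora} = 131/6 − (1/3)(36.75 − 0.5x_{Kora}), which gives (5/6)x_{Kora} = 115/12 ⇒ x_{Kora} = 11.5.
Then x_{Mesa} = 36.75 − 0.5·11.5 = 31.
Total extraction: 11.5 + 31 = 42.5.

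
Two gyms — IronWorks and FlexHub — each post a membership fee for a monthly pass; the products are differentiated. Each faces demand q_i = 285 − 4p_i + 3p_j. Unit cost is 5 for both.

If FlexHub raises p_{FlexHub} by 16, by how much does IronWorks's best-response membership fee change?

IronWorks's profit: π = (p_{IronWorks} − 5)(285 − 4p_{IronWorks} + 3p_{FlexHub}).
∂π/∂p_{IronWorks} = 305 − 8p_{IronWorks} + 3p_{FlexHub} = 0 ⇒ p_{IronWorks} = 38.125 + 0.375p_{FlexHub}.
The reaction-function slope is 0.375, so a 16-unit rise in p_{FlexHub} moves p_{IronWorks} by 0.375 × 16 = 6. IronWorks's best response rises — the actions are strategic complements.

6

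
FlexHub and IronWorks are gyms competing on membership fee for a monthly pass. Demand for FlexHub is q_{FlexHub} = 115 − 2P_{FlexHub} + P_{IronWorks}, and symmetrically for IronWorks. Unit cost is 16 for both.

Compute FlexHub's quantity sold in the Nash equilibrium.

66

FlexHub's profit: π = (P_{FlexHub} − 16)(115 − 2P_{FlexHub} + P_{IronWorks}).
∂π/∂P_{FlexHub} = 147 − 4P_{FlexHub} + P_{IronWorks} = 0 ⇒ P_{FlexHub} = 36.75 + 0.25P_{IronWorks}.
The game is symmetric, so in equilibrium P_{IronWorks} = P_{FlexHub}: the reaction function gives 0.75P_{FlexHub} = 36.75, hence P_{FlexHub} = 49.
q_{FlexHub} = 115 − 2·49 + 49 = 66.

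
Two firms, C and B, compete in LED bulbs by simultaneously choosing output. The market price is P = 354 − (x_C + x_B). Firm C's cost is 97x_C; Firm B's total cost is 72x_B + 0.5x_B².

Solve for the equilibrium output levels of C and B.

97.8, 61.4

Firm C's profit: π = x_C(354 − (x_C + x_B)) − 97x_C.
∂π/∂x_C = 257 − 2x_C − x_B = 0, so x_C = 128.5 − 0.5x_B.
For B: ∂π/∂x_B = 282 − 3x_B − x_C = 0 ⇒ x_B = 94 − (1/3)x_C.
Solving the two reaction functions simultaneously: (1 − (−0.5)(−1/3))x_C = 128.5 − 0.5·94, so (5/6)x_C = 81.5 and x_C = 97.8.
Then x_B = 94 − (1/3)·97.8 = 61.4.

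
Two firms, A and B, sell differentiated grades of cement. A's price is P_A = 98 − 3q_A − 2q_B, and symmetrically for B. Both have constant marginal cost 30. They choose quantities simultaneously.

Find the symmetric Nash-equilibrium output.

Firm A's profit: π = q_A(98 − 3q_A − 2q_B) − 30q_A.
∂π/∂q_A = 68 − 6q_A − 2q_B = 0 ⇒ q_A = 34/3 − (1/3)q_B.
The game is symmetric, so in equilibrium q_B = q_A: the reaction function gives (4/3)q_A = 34/3, hence q_A = 8.5.

8.5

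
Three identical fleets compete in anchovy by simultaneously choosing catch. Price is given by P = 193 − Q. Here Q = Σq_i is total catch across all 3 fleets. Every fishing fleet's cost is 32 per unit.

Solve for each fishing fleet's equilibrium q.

40.25

A representative fishing fleet's profit is π_i = q_i(193 − Q) − 32q_i, with Q = q_i + Σ_{j≠i} q_j.
First-order condition: 161 − 2q_i − Σ_{j≠i} q_j = 0.
Imposing symmetry (q_j = q for all j) turns Σ_{j≠i} q_j into 2q, so 161 = 4q and q = 40.25.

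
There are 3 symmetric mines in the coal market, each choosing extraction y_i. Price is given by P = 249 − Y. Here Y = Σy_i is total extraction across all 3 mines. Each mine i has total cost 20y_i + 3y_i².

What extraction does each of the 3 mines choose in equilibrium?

A representative mine's profit is π_i = y_i(249 − Y) − 20y_i − 3y_i², with Y = y_i + Σ_{j≠i} y_j.
First-order condition: 229 − 8y_i − Σ_{j≠i} y_j = 0.
Imposing symmetry (y_j = y for all j) turns Σ_{j≠i} y_j into 2y, so 229 = 10y and y = 22.9.

22.9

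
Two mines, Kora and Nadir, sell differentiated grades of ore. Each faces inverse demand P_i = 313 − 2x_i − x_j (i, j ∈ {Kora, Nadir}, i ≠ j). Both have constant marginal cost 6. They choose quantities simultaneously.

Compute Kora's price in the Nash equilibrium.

128.8

Mine Kora's profit: π = x_{Kora}(313 − 2x_{Kora} − x_{Nadir}) − 6x_{Kora}.
∂π/∂x_{Kora} = 307 − 4x_{Kora} − x_{Nadir} = 0 ⇒ x_{Kora} = 76.75 − 0.25x_{Nadir}.
The game is symmetric, so in equilibrium x_{Nadir} = x_{Kora}: the reaction function gives 1.25x_{Kora} = 76.75, hence x_{Kora} = 61.4.
P_{Kora} = 313 − 2·61.4 − 61.4 = 128.8.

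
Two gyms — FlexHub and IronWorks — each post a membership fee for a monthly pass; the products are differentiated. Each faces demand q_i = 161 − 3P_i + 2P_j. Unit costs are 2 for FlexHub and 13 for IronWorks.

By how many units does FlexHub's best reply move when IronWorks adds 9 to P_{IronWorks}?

3

FlexHub's profit: π = (P_{FlexHub} − 2)(161 − 3P_{FlexHub} + 2P_{IronWorks}).
∂π/∂P_{FlexHub} = 167 − 6P_{FlexHub} + 2P_{IronWorks} = 0 ⇒ P_{FlexHub} = 167/6 + (1/3)P_{IronWorks}.
The reaction-function slope is 1/3, so a 9-unit rise in P_{IronWorks} moves P_{FlexHub} by 1/3 × 9 = 3. FlexHub's best response rises — the actions are strategic complements.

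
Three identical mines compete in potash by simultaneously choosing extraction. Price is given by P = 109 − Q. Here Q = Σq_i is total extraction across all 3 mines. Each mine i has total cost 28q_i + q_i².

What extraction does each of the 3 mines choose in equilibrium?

A representative mine's profit is π_i = q_i(109 − Q) − 28q_i − q_i², with Q = q_i + Σ_{j≠i} q_j.
First-order condition: 81 − 4q_i − Σ_{j≠i} q_j = 0.
With identical mines, set every q_j = q: then 81 − 4q − 2q = 0, i.e. q = 81/6 = 13.5.

13.5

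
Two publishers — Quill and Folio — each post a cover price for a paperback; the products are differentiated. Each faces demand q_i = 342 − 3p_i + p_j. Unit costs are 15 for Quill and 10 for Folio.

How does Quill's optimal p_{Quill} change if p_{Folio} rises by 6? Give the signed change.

Quill's profit: π = (p_{Quill} − 15)(342 − 3p_{Quill} + p_{Folio}).
∂π/∂p_{Quill} = 387 − 6p_{Quill} + p_{Folio} = 0 ⇒ p_{Quill} = 64.5 + (1/6)p_{Folio}.
The reaction-function slope is 1/6, so a 6-unit rise in p_{Folio} moves p_{Quill} by 1/6 × 6 = 1. Quill's best response rises — the actions are strategic complements.

1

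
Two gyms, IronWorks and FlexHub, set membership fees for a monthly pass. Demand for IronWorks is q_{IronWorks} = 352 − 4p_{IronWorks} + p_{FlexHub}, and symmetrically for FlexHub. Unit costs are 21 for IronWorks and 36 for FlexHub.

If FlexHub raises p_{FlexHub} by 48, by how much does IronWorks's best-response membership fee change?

IronWorks's profit: π = (p_{IronWorks} − 21)(352 − 4p_{IronWorks} + p_{FlexHub}).
∂π/∂p_{IronWorks} = 436 − 8p_{IronWorks} + p_{FlexHub} = 0 ⇒ p_{IronWorks} = 54.5 + 0.125p_{FlexHub}.
The reaction-function slope is 0.125, so a 48-unit rise in p_{FlexHub} moves p_{IronWorks} by 0.125 × 48 = 6. IronWorks's best response rises — the actions are strategic complements.

6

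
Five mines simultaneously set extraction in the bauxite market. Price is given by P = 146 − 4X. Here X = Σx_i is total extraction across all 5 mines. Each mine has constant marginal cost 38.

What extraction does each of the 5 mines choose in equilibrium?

A representative mine's profit is π_i = x_i(146 − 4X) − 38x_i, with X = x_i + Σ_{j≠i} x_j.
First-order condition: 108 − 8x_i − 4Σ_{j≠i} x_j = 0.
With identical mines, set every x_j = x: then 108 − 8x − 16x = 0, i.e. x = 108/24 = 4.5.

4.5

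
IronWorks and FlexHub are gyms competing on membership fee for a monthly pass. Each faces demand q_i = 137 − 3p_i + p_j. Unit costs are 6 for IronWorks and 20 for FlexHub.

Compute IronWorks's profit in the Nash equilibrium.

IronWorks's profit: π = (p_{IronWorks} − 6)(137 − 3p_{IronWorks} + p_{FlexHub}).
∂π/∂p_{IronWorks} = 155 − 6p_{IronWorks} + p_{FlexHub} = 0 ⇒ p_{IronWorks} = 155/6 + (1/6)p_{FlexHub}.
Similarly p_{FlexHub} = 197/6 + (1/6)p_{IronWorks}.
Substituting the second reaction function into the first: p_{IronWorks} = 155/6 + (1/6)(197/6 + (1/6)p_{IronWorks}), which gives (35/36)p_{IronWorks} = 1127/36 ⇒ p_{IronWorks} = 32.2.
Then p_{FlexHub} = 197/6 + (1/6)·32.2 = 38.2.
q_{IronWorks} = 137 − 3·32.2 + 38.2 = 78.6.
Profit = (32.2 − 6)·78.6 = 2059.32.

2059.32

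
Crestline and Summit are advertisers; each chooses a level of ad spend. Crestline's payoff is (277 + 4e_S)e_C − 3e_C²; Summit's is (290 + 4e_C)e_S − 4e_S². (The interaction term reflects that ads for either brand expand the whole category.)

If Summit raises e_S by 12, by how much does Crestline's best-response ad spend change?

8

Expanding Crestline's payoff: 277e_C + 4e_Se_C − 3e_C².
∂π/∂e_C = 277 + 4e_S − 6e_C = 0, so e_C = 277/6 + (2/3)e_S.
The reaction-function slope is 2/3, so a 12-unit rise in e_S moves e_C by 2/3 × 12 = 8. Crestline's best response rises — the actions are strategic complements.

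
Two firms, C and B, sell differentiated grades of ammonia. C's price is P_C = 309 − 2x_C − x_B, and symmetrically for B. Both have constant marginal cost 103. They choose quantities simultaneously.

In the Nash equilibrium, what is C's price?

185.4

Firm C's profit: π = x_C(309 − 2x_C − x_B) − 103x_C.
∂π/∂x_C = 206 − 4x_C − x_B = 0 ⇒ x_C = 51.5 − 0.25x_B.
By symmetry x_B = x_C; substituting into the reaction function, 1.25x_C = 51.5 and x_C = 41.2.
P_C = 309 − 2·41.2 − 41.2 = 185.4.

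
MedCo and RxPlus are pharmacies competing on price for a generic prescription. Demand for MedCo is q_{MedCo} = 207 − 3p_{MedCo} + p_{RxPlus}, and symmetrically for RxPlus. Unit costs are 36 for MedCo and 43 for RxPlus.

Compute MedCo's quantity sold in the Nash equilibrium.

82.8

MedCo's profit: π = (p_{MedCo} − 36)(207 − 3p_{MedCo} + p_{RxPlus}).
∂π/∂p_{MedCo} = 315 − 6p_{MedCo} + p_{RxPlus} = 0 ⇒ p_{MedCo} = 52.5 + (1/6)p_{RxPlus}.
Similarly p_{RxPlus} = 56 + (1/6)p_{MedCo}.
Substituting the second reaction function into the first: p_{MedCo} = 52.5 + (1/6)(56 + (1/6)p_{MedCo}), which gives (35/36)p_{MedCo} = 371/6 ⇒ p_{MedCo} = 63.6.
Then p_{RxPlus} = 56 + (1/6)·63.6 = 66.6.
q_{MedCo} = 207 − 3·63.6 + 66.6 = 82.8.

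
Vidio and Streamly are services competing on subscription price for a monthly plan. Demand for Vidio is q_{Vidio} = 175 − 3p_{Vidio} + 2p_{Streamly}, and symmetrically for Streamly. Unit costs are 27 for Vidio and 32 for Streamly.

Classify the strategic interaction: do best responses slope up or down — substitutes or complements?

Vidio's profit: π = (p_{Vidio} − 27)(175 − 3p_{Vidio} + 2p_{Streamly}).
∂π/∂p_{Vidio} = 256 − 6p_{Vidio} + 2p_{Streamly} = 0 ⇒ p_{Vidio} = 128/3 + (1/3)p_{Streamly}.
The best-response slope dp_{Vidio}/dp_{Streamly} = 1/3 > 0: the reaction function is upward-sloping, so the choices are strategic complements.

strategic complements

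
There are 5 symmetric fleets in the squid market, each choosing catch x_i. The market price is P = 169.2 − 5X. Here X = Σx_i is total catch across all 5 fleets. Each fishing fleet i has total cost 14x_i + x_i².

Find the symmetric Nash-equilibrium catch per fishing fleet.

4.85

A representative fishing fleet's profit is π_i = x_i(169.2 − 5X) − 14x_i − x_i², with X = x_i + Σ_{j≠i} x_j.
First-order condition: 155.2 − 12x_i − 5Σ_{j≠i} x_j = 0.
With identical fishing fleets, set every x_j = x: then 155.2 − 12x − 20x = 0, i.e. x = 155.2/32 = 4.85.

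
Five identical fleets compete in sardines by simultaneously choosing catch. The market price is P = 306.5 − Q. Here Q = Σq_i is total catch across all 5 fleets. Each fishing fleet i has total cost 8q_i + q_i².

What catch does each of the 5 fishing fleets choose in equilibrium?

A representative fishing fleet's profit is π_i = q_i(306.5 − Q) − 8q_i − q_i², with Q = q_i + Σ_{j≠i} q_j.
First-order condition: 298.5 − 4q_i − Σ_{j≠i} q_j = 0.
In a symmetric equilibrium every fishing fleet chooses the same q, so Σ_{j≠i} q_j = 4q. The condition becomes 298.5 − 8q = 0, giving q = 298.5/8 = 37.3125.

37.3125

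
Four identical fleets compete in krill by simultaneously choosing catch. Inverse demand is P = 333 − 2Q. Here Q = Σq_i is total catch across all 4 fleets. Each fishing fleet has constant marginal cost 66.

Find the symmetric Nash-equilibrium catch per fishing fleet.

A representative fishing fleet's profit is π_i = q_i(333 − 2Q) − 66q_i, with Q = q_i + Σ_{j≠i} q_j.
First-order condition: 267 − 4q_i − 2Σ_{j≠i} q_j = 0.
In a symmetric equilibrium every fishing fleet chooses the same q, so Σ_{j≠i} q_j = 3q. The condition becomes 267 − 10q = 0, giving q = 267/10 = 26.7.

26.7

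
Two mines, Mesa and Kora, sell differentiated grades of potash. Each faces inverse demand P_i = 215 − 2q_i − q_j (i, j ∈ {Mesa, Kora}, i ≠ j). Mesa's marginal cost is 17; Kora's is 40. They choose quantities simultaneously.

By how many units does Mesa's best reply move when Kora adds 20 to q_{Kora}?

Mine Mesa's profit: π = q_{Mesa}(215 − 2q_{Mesa} − q_{Kora}) − 17q_{Mesa}.
∂π/∂q_{Mesa} = 198 − 4q_{Mesa} − q_{Kora} = 0 ⇒ q_{Mesa} = 49.5 − 0.25q_{Kora}.
The reaction-function slope is −0.25, so a 20-unit rise in q_{Kora} moves q_{Mesa} by −0.25 × 20 = −5. Mesa's best response falls — the actions are strategic substitutes.

-5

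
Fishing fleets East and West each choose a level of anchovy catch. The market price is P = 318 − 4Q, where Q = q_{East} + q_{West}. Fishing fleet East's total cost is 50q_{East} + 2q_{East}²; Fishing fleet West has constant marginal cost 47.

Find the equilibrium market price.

156

Fishing fleet East's profit: π = q_{East}(318 − 4(q_{East} + q_{West})) − 50q_{East} − 2q_{East}².
∂π/∂q_{East} = 268 − 12q_{East} − 4q_{West} = 0, so q_{East} = 67/3 − (1/3)q_{West}.
For West: ∂π/∂q_{West} = 271 − 8q_{West} − 4q_{East} = 0 ⇒ q_{West} = 33.875 − 0.5q_{East}.
Substituting the second reaction function into the first: q_{East} = 67/3 − (1/3)(33.875 − 0.5q_{East}), which gives (5/6)q_{East} = 265/24 ⇒ q_{East} = 13.25.
Then q_{West} = 33.875 − 0.5·13.25 = 27.25.
Equilibrium price: P = 318 − 4·40.5 = 156.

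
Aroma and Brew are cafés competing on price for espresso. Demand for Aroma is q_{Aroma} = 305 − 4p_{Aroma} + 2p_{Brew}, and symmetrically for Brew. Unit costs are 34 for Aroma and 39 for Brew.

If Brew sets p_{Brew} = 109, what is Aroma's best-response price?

Aroma's profit: π = (p_{Aroma} − 34)(305 − 4p_{Aroma} + 2p_{Brew}).
∂π/∂p_{Aroma} = 441 − 8p_{Aroma} + 2p_{Brew} = 0 ⇒ p_{Aroma} = 55.125 + 0.25p_{Brew}.
At p_{Brew} = 109: p_{Aroma} = 55.125 + 0.25·109 = 82.375.

82.375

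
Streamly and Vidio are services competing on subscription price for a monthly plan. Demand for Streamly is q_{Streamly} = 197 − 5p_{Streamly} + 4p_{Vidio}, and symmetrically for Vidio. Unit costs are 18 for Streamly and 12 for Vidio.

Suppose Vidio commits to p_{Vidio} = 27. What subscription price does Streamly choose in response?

39.5

Streamly's profit: π = (p_{Streamly} − 18)(197 − 5p_{Streamly} + 4p_{Vidio}).
∂π/∂p_{Streamly} = 287 − 10p_{Streamly} + 4p_{Vidio} = 0 ⇒ p_{Streamly} = 28.7 + 0.4p_{Vidio}.
At p_{Vidio} = 27: p_{Streamly} = 28.7 + 0.4·27 = 39.5.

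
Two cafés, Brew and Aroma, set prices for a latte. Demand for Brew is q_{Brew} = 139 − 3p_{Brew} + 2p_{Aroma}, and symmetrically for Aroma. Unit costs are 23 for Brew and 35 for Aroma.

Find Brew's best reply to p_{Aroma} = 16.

Brew's profit: π = (p_{Brew} − 23)(139 − 3p_{Brew} + 2p_{Aroma}).
∂π/∂p_{Brew} = 208 − 6p_{Brew} + 2p_{Aroma} = 0 ⇒ p_{Brew} = 104/3 + (1/3)p_{Aroma}.
At p_{Aroma} = 16: p_{Brew} = 104/3 + (1/3)·16 = 40.

40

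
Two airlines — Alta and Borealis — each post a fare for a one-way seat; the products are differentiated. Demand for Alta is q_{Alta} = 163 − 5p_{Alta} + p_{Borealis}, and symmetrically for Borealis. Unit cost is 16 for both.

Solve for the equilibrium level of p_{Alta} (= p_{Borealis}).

27

Alta's profit: π = (p_{Alta} − 16)(163 − 5p_{Alta} + p_{Borealis}).
∂π/∂p_{Alta} = 243 − 10p_{Alta} + p_{Borealis} = 0 ⇒ p_{Alta} = 24.3 + 0.1p_{Borealis}.
Setting p_{Alta} = p_{Borealis} in the reaction function: p_{Alta} = 24.3 + 0.1p_{Alta}, so p_{Alta} = 24.3 / 0.9 = 27.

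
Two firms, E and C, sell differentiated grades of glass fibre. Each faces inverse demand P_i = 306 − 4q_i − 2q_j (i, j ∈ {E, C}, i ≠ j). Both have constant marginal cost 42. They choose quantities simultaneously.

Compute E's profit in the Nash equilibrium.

2787.84

Firm E's profit: π = q_E(306 − 4q_E − 2q_C) − 42q_E.
∂π/∂q_E = 264 − 8q_E − 2q_C = 0 ⇒ q_E = 33 − 0.25q_C.
By symmetry q_C = q_E; substituting into the reaction function, 1.25q_E = 33 and q_E = 26.4.
P_E = 306 − 4·26.4 − 2·26.4 = 147.6.
Profit = (147.6 − 42)·26.4 = 2787.84.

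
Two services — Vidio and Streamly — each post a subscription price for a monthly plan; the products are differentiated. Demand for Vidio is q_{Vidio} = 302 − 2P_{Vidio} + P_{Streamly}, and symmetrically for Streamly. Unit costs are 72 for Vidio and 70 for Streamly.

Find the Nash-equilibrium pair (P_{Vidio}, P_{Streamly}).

148.4, 147.6

Vidio's profit: π = (P_{Vidio} − 72)(302 − 2P_{Vidio} + P_{Streamly}).
∂π/∂P_{Vidio} = 446 − 4P_{Vidio} + P_{Streamly} = 0 ⇒ P_{Vidio} = 111.5 + 0.25P_{Streamly}.
Similarly P_{Streamly} = 110.5 + 0.25P_{Vidio}.
Plugging P_{Streamly} into Vidio's best response: P_{Vidio} = 111.5 + 0.25(110.5 + 0.25P_{Vidio}) ⇒ 0.9375P_{Vidio} = 139.125, so P_{Vidio} = 148.4.
Then P_{Streamly} = 110.5 + 0.25·148.4 = 147.6.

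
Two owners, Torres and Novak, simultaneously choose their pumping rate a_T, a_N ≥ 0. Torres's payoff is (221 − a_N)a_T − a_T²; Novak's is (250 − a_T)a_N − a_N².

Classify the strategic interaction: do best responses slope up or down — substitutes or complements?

strategic substitutes

Expanding Torres's payoff: 221a_T − a_Na_T − a_T².
∂π/∂a_T = 221 − a_N − 2a_T = 0, so a_T = 110.5 − 0.5a_N.
The best-response slope da_T/da_N = −0.5 < 0: the reaction function is downward-sloping, so the choices are strategic substitutes.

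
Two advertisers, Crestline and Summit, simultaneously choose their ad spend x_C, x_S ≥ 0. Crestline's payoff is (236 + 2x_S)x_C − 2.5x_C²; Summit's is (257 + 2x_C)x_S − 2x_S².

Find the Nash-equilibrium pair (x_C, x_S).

Expanding Crestline's payoff: 236x_C + 2x_Sx_C − 2.5x_C².
∂π/∂x_C = 236 + 2x_S − 5x_C = 0, so x_C = 47.2 + 0.4x_S.
Likewise for Summit: x_S = 64.25 + 0.5x_C.
Solving the two reaction functions simultaneously: (1 − (0.4)(0.5))x_C = 47.2 + 0.4·64.25, so 0.8x_C = 72.9 and x_C = 91.125.
Then x_S = 64.25 + 0.5·91.125 = 109.8125.

91.125, 109.8125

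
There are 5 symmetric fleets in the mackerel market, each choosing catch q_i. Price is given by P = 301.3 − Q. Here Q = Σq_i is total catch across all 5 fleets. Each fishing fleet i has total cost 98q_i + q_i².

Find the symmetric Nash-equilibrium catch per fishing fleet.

A representative fishing fleet's profit is π_i = q_i(301.3 − Q) − 98q_i − q_i², with Q = q_i + Σ_{j≠i} q_j.
First-order condition: 203.3 − 4q_i − Σ_{j≠i} q_j = 0.
In a symmetric equilibrium every fishing fleet chooses the same q, so Σ_{j≠i} q_j = 4q. The condition becomes 203.3 − 8q = 0, giving q = 203.3/8 = 25.4125.

25.4125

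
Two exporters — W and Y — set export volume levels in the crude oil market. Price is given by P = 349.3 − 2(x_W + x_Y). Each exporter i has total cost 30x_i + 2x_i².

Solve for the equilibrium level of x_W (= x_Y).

Exporter W's profit: π = x_W(349.3 − 2(x_W + x_Y)) − 30x_W − 2x_W².
∂π/∂x_W = 319.3 − 8x_W − 2x_Y = 0, so x_W = 39.9125 − 0.25x_Y.
The game is symmetric, so in equilibrium x_Y = x_W: the reaction function gives 1.25x_W = 39.9125, hence x_W = 31.93.

31.93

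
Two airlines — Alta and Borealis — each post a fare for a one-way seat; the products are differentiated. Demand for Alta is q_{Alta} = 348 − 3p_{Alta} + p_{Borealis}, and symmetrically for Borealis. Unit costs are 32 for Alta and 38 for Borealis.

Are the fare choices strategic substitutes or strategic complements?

strategic complements

Alta's profit: π = (p_{Alta} − 32)(348 − 3p_{Alta} + p_{Borealis}).
∂π/∂p_{Alta} = 444 − 6p_{Alta} + p_{Borealis} = 0 ⇒ p_{Alta} = 74 + (1/6)p_{Borealis}.
The best-response slope dp_{Alta}/dp_{Borealis} = 1/6 > 0: the reaction function is upward-sloping, so the choices are strategic complements.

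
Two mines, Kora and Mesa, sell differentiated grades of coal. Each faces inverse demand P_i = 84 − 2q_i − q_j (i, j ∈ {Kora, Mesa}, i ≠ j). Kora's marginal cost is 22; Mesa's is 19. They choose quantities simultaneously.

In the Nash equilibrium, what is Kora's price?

46.4

Mine Kora's profit: π = q_{Kora}(84 − 2q_{Kora} − q_{Mesa}) − 22q_{Kora}.
∂π/∂q_{Kora} = 62 − 4q_{Kora} − q_{Mesa} = 0 ⇒ q_{Kora} = 15.5 − 0.25q_{Mesa}.
Similarly q_{Mesa} = 16.25 − 0.25q_{Kora}.
Plugging q_{Mesa} into Kora's best response: q_{Kora} = 15.5 − 0.25(16.25 − 0.25q_{Kora}) ⇒ 0.9375q_{Kora} = 11.4375, so q_{Kora} = 12.2.
Then q_{Mesa} = 16.25 − 0.25·12.2 = 13.2.
P_{Kora} = 84 − 2·12.2 − 13.2 = 46.4.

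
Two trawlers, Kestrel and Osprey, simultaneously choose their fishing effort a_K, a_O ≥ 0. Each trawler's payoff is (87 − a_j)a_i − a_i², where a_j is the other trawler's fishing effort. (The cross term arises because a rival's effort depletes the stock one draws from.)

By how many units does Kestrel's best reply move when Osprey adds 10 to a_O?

-5

Kestrel's payoff is (87 − a_O)a_K − a_K².
∂π/∂a_K = 87 − a_O − 2a_K = 0, so a_K = 43.5 − 0.5a_O.
The reaction-function slope is −0.5, so a 10-unit rise in a_O moves a_K by −0.5 × 10 = −5. Kestrel's best response falls — the actions are strategic substitutes.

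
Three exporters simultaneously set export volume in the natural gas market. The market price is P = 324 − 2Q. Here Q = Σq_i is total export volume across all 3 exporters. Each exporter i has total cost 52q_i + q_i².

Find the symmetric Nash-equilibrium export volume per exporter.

A representative exporter's profit is π_i = q_i(324 − 2Q) − 52q_i − q_i², with Q = q_i + Σ_{j≠i} q_j.
First-order condition: 272 − 6q_i − 2Σ_{j≠i} q_j = 0.
In a symmetric equilibrium every exporter chooses the same q, so Σ_{j≠i} q_j = 2q. The condition becomes 272 − 10q = 0, giving q = 272/10 = 27.2.

27.2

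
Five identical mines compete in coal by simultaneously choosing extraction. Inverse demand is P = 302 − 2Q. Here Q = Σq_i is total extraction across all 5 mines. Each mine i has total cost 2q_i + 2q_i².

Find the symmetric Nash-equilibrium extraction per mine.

A representative mine's profit is π_i = q_i(302 − 2Q) − 2q_i − 2q_i², with Q = q_i + Σ_{j≠i} q_j.
First-order condition: 300 − 8q_i − 2Σ_{j≠i} q_j = 0.
With identical mines, set every q_j = q: then 300 − 8q − 8q = 0, i.e. q = 300/16 = 18.75.

18.75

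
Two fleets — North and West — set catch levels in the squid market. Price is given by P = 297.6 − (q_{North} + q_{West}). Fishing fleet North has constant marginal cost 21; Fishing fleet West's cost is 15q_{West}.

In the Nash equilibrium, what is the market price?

111.2

Fishing fleet North's profit: π = q_{North}(297.6 − (q_{North} + q_{West})) − 21q_{North}.
∂π/∂q_{North} = 276.6 − 2q_{North} − q_{West} = 0, so q_{North} = 138.3 − 0.5q_{West}.
By the same steps for West: q_{West} = 141.3 − 0.5q_{North}.
Plugging q_{West} into North's best response: q_{North} = 138.3 − 0.5(141.3 − 0.5q_{North}) ⇒ 0.75q_{North} = 67.65, so q_{North} = 90.2.
Then q_{West} = 141.3 − 0.5·90.2 = 96.2.
Equilibrium price: P = 297.6 − 186.4 = 111.2.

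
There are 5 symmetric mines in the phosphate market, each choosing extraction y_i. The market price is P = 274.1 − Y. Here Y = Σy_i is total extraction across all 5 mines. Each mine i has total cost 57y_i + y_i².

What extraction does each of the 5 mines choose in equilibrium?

27.1375

A representative mine's profit is π_i = y_i(274.1 − Y) − 57y_i − y_i², with Y = y_i + Σ_{j≠i} y_j.
First-order condition: 217.1 − 4y_i − Σ_{j≠i} y_j = 0.
In a symmetric equilibrium every mine chooses the same y, so Σ_{j≠i} y_j = 4y. The condition becomes 217.1 − 8y = 0, giving y = 217.1/8 = 27.1375.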